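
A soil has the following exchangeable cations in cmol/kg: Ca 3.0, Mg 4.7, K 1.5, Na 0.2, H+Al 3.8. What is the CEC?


Step 1: CEC = Ca + Mg + K + Na + (H+Al)
Step 2: CEC = 3.0 + 4.7 + 1.5 + 0.2 + 3.8
Step 3: CEC = 13.2 cmol/kg

13.2


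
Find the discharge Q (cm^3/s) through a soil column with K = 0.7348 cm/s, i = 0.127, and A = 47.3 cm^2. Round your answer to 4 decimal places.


Step 1: Apply Darcy's law: Q = K * i * A
Step 2: Q = 0.7348 * 0.127 * 47.3
Step 3: Q = 4.414 cm^3/s

4.414


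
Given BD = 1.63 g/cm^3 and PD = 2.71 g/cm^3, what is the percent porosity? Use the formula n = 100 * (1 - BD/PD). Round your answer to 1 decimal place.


Step 1: Formula: n = 100 * (1 - BD / PD)
Step 2: n = 100 * (1 - 1.63 / 2.71)
Step 3: n = 100 * (1 - 0.60148)
Step 4: n = 39.9%

39.9


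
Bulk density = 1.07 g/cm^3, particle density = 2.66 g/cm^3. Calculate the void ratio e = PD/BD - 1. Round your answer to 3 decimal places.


Step 1: e = PD / BD - 1
Step 2: e = 2.66 / 1.07 - 1
Step 3: e = 2.48598 - 1
Step 4: e = 1.486

1.486


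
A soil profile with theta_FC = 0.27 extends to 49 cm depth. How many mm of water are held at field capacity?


Step 1: Water (mm) = theta_FC * depth (cm) * 10
Step 2: Water = 0.27 * 49 * 10
Step 3: Water = 132.3 mm

132.3


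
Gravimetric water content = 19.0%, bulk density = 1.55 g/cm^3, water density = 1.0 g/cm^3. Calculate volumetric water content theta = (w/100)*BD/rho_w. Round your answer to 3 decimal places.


Step 1: theta = (w / 100) * BD / rho_w
Step 2: theta = (19.0 / 100) * 1.55 / 1.0
Step 3: theta = 0.19 * 1.55
Step 4: theta = 0.295

0.295


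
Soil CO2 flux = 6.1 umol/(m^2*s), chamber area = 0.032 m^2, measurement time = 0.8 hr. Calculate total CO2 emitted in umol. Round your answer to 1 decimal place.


Step 1: Convert time to seconds: 0.8 hr * 3600 = 2880.0 s
Step 2: Total = flux * area * time_s
Step 3: Total = 6.1 * 0.032 * 2880.0
Step 4: Total = 562.2 umol

562.2


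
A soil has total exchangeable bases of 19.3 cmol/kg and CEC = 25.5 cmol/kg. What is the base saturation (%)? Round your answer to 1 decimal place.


Step 1: BS = 100 * (sum of bases) / CEC
Step 2: BS = 100 * 19.3 / 25.5
Step 3: BS = 75.7%

75.7


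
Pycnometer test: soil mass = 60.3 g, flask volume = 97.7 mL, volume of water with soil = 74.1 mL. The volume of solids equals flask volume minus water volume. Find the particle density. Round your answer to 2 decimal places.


Step 1: Volume of solids = flask volume - water volume with soil
Step 2: V_solids = 97.7 - 74.1 = 23.6 mL
Step 3: Particle density = mass / V_solids = 60.3 / 23.6 = 2.56 g/cm^3

2.56


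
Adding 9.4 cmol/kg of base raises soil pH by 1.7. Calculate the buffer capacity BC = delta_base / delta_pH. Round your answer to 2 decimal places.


Step 1: BC = change in base / change in pH
Step 2: BC = 9.4 / 1.7
Step 3: BC = 5.53 cmol/(kg*pH unit)

5.53


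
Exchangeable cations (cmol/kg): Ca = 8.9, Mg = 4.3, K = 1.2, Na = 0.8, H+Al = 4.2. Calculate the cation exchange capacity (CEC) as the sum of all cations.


Step 1: CEC = Ca + Mg + K + Na + (H+Al)
Step 2: CEC = 8.9 + 4.3 + 1.2 + 0.8 + 4.2
Step 3: CEC = 19.4 cmol/kg

19.4


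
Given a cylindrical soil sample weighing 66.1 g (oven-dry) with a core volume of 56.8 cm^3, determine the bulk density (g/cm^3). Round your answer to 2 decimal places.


Step 1: Identify the formula: BD = dry mass / volume
Step 2: Substitute values: BD = 66.1 / 56.8
Step 3: BD = 1.16 g/cm^3

1.16


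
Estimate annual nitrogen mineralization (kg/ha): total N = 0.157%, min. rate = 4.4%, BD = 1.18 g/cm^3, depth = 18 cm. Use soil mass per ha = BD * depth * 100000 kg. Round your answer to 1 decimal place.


Step 1: Soil mass per ha = BD * depth * 100000 = 1.18 * 18 * 100000 = 2124000 kg
Step 2: Total N pool = soil mass * N%/100 = 2124000 * 0.157/100 = 3334.68 kg/ha
Step 3: N mineralized = N pool * rate%/100 = 3334.68 * 4.4/100 = 146.7 kg/ha/yr

146.7


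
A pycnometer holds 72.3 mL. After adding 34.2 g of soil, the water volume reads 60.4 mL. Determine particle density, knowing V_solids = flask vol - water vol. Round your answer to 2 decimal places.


Step 1: Volume of solids = flask volume - water volume with soil
Step 2: V_solids = 72.3 - 60.4 = 11.9 mL
Step 3: Particle density = mass / V_solids = 34.2 / 11.9 = 2.87 g/cm^3

2.87


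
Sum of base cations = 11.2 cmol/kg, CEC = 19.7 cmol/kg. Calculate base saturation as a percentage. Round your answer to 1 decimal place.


Step 1: BS = 100 * (sum of bases) / CEC
Step 2: BS = 100 * 11.2 / 19.7
Step 3: BS = 56.9%

56.9


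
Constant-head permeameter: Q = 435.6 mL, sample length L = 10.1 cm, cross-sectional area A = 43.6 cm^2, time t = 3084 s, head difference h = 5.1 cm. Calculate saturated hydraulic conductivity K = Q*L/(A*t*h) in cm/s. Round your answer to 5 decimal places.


Step 1: K = Q * L / (A * t * h)
Step 2: Numerator = 435.6 * 10.1 = 4399.56
Step 3: Denominator = 43.6 * 3084 * 5.1 = 685758.24
Step 4: K = 4399.56 / 685758.24 = 0.00642 cm/s

0.00642


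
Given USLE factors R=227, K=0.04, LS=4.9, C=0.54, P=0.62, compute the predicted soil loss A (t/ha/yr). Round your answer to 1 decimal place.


Step 1: A = R * K * LS * C * P
Step 2: R * K = 227 * 0.04 = 9.08
Step 3: (R*K) * LS = 9.08 * 4.9 = 44.492
Step 4: * C * P = 44.492 * 0.54 * 0.62 = 14.9
Step 5: A = 14.9 t/(ha*yr)

14.9


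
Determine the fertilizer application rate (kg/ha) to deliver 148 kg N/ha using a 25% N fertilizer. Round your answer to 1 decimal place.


Step 1: Fertilizer rate = target N / (N content / 100)
Step 2: Rate = 148 / (25 / 100)
Step 3: Rate = 148 / 0.25
Step 4: Rate = 592.0 kg/ha

592.0


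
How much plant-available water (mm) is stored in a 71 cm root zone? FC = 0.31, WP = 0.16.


Step 1: Available water = (FC - WP) * depth * 10
Step 2: AW = (0.31 - 0.16) * 71 * 10
Step 3: AW = 0.15 * 71 * 10
Step 4: AW = 106.5 mm

106.5


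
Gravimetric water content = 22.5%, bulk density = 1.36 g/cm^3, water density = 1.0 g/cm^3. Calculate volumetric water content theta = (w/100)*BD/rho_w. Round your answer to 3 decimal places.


Step 1: theta = (w / 100) * BD / rho_w
Step 2: theta = (22.5 / 100) * 1.36 / 1.0
Step 3: theta = 0.225 * 1.36
Step 4: theta = 0.306

0.306


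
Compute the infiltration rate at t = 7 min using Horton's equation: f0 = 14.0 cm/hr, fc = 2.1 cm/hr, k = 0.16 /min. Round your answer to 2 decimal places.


Step 1: f = fc + (f0 - fc) * exp(-k * t)
Step 2: exp(-0.16 * 7) = 0.32628
Step 3: f = 2.1 + (14.0 - 2.1) * 0.32628
Step 4: f = 2.1 + 11.9 * 0.32628
Step 5: f = 5.98 cm/hr

5.98


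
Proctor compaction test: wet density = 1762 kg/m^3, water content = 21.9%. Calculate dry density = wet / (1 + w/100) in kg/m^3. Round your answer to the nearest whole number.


Step 1: Dry density = wet density / (1 + w/100)
Step 2: Dry density = 1762 / (1 + 21.9/100)
Step 3: Dry density = 1762 / 1.219
Step 4: Dry density = 1445 kg/m^3

1445


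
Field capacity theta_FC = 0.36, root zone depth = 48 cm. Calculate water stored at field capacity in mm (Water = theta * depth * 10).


Step 1: Water (mm) = theta_FC * depth (cm) * 10
Step 2: Water = 0.36 * 48 * 10
Step 3: Water = 172.8 mm

172.8


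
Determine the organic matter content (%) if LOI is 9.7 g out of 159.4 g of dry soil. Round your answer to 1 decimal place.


Step 1: OM% = 100 * LOI / sample mass
Step 2: OM = 100 * 9.7 / 159.4
Step 3: OM = 6.1%

6.1


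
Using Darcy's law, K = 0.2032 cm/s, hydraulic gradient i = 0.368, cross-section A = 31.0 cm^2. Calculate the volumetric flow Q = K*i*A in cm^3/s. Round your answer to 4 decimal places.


Step 1: Apply Darcy's law: Q = K * i * A
Step 2: Q = 0.2032 * 0.368 * 31.0
Step 3: Q = 2.3181 cm^3/s

2.3181


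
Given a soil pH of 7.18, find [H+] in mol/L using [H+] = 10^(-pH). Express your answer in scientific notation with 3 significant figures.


Step 1: [H+] = 10^(-pH)
Step 2: [H+] = 10^(-7.18)
Step 3: [H+] = 6.61e-08 mol/L

6.61e-08


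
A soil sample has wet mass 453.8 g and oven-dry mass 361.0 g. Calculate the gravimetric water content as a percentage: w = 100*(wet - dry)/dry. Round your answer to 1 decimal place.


Step 1: Water mass = wet - dry = 453.8 - 361.0 = 92.8 g
Step 2: w = 100 * water mass / dry mass
Step 3: w = 100 * 92.8 / 361.0 = 25.7%

25.7


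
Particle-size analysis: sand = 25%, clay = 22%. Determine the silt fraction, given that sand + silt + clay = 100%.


Step 1: sand + silt + clay = 100%
Step 2: silt = 100 - sand - clay
Step 3: silt = 100 - 25 - 22
Step 4: silt = 53%

53


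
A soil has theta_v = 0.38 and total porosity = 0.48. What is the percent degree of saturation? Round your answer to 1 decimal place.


Step 1: S = 100 * theta_v / n
Step 2: S = 100 * 0.38 / 0.48
Step 3: S = 79.2%

79.2


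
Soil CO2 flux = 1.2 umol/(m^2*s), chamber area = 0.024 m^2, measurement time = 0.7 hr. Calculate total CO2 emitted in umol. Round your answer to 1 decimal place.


Step 1: Convert time to seconds: 0.7 hr * 3600 = 2520.0 s
Step 2: Total = flux * area * time_s
Step 3: Total = 1.2 * 0.024 * 2520.0
Step 4: Total = 72.6 umol

72.6


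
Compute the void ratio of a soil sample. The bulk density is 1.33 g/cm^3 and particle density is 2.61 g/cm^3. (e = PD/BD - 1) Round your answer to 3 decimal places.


Step 1: e = PD / BD - 1
Step 2: e = 2.61 / 1.33 - 1
Step 3: e = 1.96241 - 1
Step 4: e = 0.962

0.962


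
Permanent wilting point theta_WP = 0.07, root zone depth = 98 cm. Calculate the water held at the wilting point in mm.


Step 1: Water (mm) = theta_WP * depth * 10
Step 2: Water = 0.07 * 98 * 10
Step 3: Water = 68.6 mm

68.6


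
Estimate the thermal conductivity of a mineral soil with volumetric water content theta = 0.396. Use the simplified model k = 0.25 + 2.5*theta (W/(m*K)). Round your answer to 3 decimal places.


Step 1: k = 0.25 + 2.5 * theta
Step 2: k = 0.25 + 2.5 * 0.396
Step 3: k = 0.25 + 0.99
Step 4: k = 1.24 W/(m*K)

1.24


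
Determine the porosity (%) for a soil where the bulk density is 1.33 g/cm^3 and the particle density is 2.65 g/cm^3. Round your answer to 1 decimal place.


Step 1: Formula: n = 100 * (1 - BD / PD)
Step 2: n = 100 * (1 - 1.33 / 2.65)
Step 3: n = 100 * (1 - 0.50189)
Step 4: n = 49.8%

49.8


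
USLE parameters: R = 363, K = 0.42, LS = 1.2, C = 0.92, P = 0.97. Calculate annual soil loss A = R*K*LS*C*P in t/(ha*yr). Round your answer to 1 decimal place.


Step 1: A = R * K * LS * C * P
Step 2: R * K = 363 * 0.42 = 152.46
Step 3: (R*K) * LS = 152.46 * 1.2 = 182.952
Step 4: * C * P = 182.952 * 0.92 * 0.97 = 163.3
Step 5: A = 163.3 t/(ha*yr)

163.3


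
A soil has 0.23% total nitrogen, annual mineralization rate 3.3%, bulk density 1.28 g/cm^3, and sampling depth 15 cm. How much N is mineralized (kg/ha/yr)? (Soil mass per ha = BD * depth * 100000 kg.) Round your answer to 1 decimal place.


Step 1: Soil mass per ha = BD * depth * 100000 = 1.28 * 15 * 100000 = 1920000 kg
Step 2: Total N pool = soil mass * N%/100 = 1920000 * 0.23/100 = 4416.0 kg/ha
Step 3: N mineralized = N pool * rate%/100 = 4416.0 * 3.3/100 = 145.7 kg/ha/yr

145.7


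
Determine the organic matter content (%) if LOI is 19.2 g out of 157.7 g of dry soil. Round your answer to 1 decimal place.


Step 1: OM% = 100 * LOI / sample mass
Step 2: OM = 100 * 19.2 / 157.7
Step 3: OM = 12.2%

12.2


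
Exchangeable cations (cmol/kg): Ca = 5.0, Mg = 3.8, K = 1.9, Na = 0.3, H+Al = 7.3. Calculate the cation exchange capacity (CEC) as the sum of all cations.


Step 1: CEC = Ca + Mg + K + Na + (H+Al)
Step 2: CEC = 5.0 + 3.8 + 1.9 + 0.3 + 7.3
Step 3: CEC = 18.3 cmol/kg

18.3


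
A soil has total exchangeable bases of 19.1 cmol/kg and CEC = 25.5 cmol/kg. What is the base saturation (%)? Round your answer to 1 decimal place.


Step 1: BS = 100 * (sum of bases) / CEC
Step 2: BS = 100 * 19.1 / 25.5
Step 3: BS = 74.9%

74.9


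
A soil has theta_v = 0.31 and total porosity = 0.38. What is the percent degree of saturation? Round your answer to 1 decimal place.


Step 1: S = 100 * theta_v / n
Step 2: S = 100 * 0.31 / 0.38
Step 3: S = 81.6%

81.6


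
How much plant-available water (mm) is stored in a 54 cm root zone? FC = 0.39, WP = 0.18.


Step 1: Available water = (FC - WP) * depth * 10
Step 2: AW = (0.39 - 0.18) * 54 * 10
Step 3: AW = 0.21 * 54 * 10
Step 4: AW = 113.4 mm

113.4


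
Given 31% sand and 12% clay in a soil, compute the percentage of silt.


Step 1: sand + silt + clay = 100%
Step 2: silt = 100 - sand - clay
Step 3: silt = 100 - 31 - 12
Step 4: silt = 57%

57


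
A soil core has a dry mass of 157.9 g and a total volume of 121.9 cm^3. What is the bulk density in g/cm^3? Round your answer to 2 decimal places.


Step 1: Identify the formula: BD = dry mass / volume
Step 2: Substitute values: BD = 157.9 / 121.9
Step 3: BD = 1.3 g/cm^3

1.3


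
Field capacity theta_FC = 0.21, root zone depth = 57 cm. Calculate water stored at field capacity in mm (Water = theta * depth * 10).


Step 1: Water (mm) = theta_FC * depth (cm) * 10
Step 2: Water = 0.21 * 57 * 10
Step 3: Water = 119.7 mm

119.7


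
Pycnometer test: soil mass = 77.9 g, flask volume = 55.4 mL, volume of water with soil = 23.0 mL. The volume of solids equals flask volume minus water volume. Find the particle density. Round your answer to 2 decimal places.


Step 1: Volume of solids = flask volume - water volume with soil
Step 2: V_solids = 55.4 - 23.0 = 32.4 mL
Step 3: Particle density = mass / V_solids = 77.9 / 32.4 = 2.4 g/cm^3

2.4


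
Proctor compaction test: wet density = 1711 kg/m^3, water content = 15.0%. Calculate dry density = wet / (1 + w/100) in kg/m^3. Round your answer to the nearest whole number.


Step 1: Dry density = wet density / (1 + w/100)
Step 2: Dry density = 1711 / (1 + 15.0/100)
Step 3: Dry density = 1711 / 1.15
Step 4: Dry density = 1488 kg/m^3

1488


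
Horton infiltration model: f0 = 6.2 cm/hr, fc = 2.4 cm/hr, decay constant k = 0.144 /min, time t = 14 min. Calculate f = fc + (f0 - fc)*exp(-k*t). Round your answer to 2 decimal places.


Step 1: f = fc + (f0 - fc) * exp(-k * t)
Step 2: exp(-0.144 * 14) = 0.133187
Step 3: f = 2.4 + (6.2 - 2.4) * 0.133187
Step 4: f = 2.4 + 3.8 * 0.133187
Step 5: f = 2.91 cm/hr

2.91


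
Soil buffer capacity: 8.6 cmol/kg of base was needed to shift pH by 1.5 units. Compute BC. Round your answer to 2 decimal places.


Step 1: BC = change in base / change in pH
Step 2: BC = 8.6 / 1.5
Step 3: BC = 5.73 cmol/(kg*pH unit)

5.73


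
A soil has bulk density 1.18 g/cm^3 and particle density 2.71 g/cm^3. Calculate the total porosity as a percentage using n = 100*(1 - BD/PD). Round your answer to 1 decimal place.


Step 1: Formula: n = 100 * (1 - BD / PD)
Step 2: n = 100 * (1 - 1.18 / 2.71)
Step 3: n = 100 * (1 - 0.43542)
Step 4: n = 56.5%

56.5


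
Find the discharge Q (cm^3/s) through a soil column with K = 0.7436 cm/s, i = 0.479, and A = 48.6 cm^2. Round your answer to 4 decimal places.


Step 1: Apply Darcy's law: Q = K * i * A
Step 2: Q = 0.7436 * 0.479 * 48.6
Step 3: Q = 17.3106 cm^3/s

17.3106


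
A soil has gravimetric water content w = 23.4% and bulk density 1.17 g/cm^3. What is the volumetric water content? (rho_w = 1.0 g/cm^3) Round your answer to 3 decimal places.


Step 1: theta = (w / 100) * BD / rho_w
Step 2: theta = (23.4 / 100) * 1.17 / 1.0
Step 3: theta = 0.234 * 1.17
Step 4: theta = 0.274

0.274


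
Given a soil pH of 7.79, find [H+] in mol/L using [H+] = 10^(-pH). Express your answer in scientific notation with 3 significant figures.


Step 1: [H+] = 10^(-pH)
Step 2: [H+] = 10^(-7.79)
Step 3: [H+] = 1.62e-08 mol/L

1.62e-08


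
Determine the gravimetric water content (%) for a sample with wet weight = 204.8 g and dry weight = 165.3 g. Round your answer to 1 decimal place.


Step 1: Water mass = wet - dry = 204.8 - 165.3 = 39.5 g
Step 2: w = 100 * water mass / dry mass
Step 3: w = 100 * 39.5 / 165.3 = 23.9%

23.9


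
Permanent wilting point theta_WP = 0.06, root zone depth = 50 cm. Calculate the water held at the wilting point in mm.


Step 1: Water (mm) = theta_WP * depth * 10
Step 2: Water = 0.06 * 50 * 10
Step 3: Water = 30.0 mm

30.0


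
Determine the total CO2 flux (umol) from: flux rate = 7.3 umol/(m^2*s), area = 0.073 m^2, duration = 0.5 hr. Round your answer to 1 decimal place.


Step 1: Convert time to seconds: 0.5 hr * 3600 = 1800.0 s
Step 2: Total = flux * area * time_s
Step 3: Total = 7.3 * 0.073 * 1800.0
Step 4: Total = 959.2 umol

959.2


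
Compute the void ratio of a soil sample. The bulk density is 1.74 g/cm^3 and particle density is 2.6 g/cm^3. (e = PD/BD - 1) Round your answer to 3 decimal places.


Step 1: e = PD / BD - 1
Step 2: e = 2.6 / 1.74 - 1
Step 3: e = 1.49425 - 1
Step 4: e = 0.494

0.494


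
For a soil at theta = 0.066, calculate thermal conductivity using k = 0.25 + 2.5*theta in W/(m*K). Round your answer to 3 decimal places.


Step 1: k = 0.25 + 2.5 * theta
Step 2: k = 0.25 + 2.5 * 0.066
Step 3: k = 0.25 + 0.165
Step 4: k = 0.415 W/(m*K)

0.415


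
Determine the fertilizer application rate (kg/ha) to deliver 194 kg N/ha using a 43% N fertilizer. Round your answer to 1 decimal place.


Step 1: Fertilizer rate = target N / (N content / 100)
Step 2: Rate = 194 / (43 / 100)
Step 3: Rate = 194 / 0.43
Step 4: Rate = 451.2 kg/ha

451.2


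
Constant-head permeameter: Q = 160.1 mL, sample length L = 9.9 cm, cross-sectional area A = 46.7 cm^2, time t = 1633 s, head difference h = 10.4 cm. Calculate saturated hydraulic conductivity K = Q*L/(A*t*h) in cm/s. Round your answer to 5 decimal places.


Step 1: K = Q * L / (A * t * h)
Step 2: Numerator = 160.1 * 9.9 = 1584.99
Step 3: Denominator = 46.7 * 1633 * 10.4 = 793115.44
Step 4: K = 1584.99 / 793115.44 = 0.002 cm/s

0.002


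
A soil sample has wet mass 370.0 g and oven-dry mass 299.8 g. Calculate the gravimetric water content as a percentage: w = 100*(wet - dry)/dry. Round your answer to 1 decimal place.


Step 1: Water mass = wet - dry = 370.0 - 299.8 = 70.2 g
Step 2: w = 100 * water mass / dry mass
Step 3: w = 100 * 70.2 / 299.8 = 23.4%

23.4


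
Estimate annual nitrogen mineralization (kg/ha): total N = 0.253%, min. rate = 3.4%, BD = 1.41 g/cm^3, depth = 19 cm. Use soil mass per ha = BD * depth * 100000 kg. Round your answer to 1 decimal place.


Step 1: Soil mass per ha = BD * depth * 100000 = 1.41 * 19 * 100000 = 2679000 kg
Step 2: Total N pool = soil mass * N%/100 = 2679000 * 0.253/100 = 6777.87 kg/ha
Step 3: N mineralized = N pool * rate%/100 = 6777.87 * 3.4/100 = 230.4 kg/ha/yr

230.4


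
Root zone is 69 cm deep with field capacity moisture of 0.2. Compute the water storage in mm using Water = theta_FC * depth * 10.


Step 1: Water (mm) = theta_FC * depth (cm) * 10
Step 2: Water = 0.2 * 69 * 10
Step 3: Water = 138.0 mm

138.0


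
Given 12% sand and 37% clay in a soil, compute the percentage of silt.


Step 1: sand + silt + clay = 100%
Step 2: silt = 100 - sand - clay
Step 3: silt = 100 - 12 - 37
Step 4: silt = 51%

51


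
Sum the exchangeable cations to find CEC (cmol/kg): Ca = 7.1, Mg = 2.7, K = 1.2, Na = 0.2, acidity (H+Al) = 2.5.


Step 1: CEC = Ca + Mg + K + Na + (H+Al)
Step 2: CEC = 7.1 + 2.7 + 1.2 + 0.2 + 2.5
Step 3: CEC = 13.7 cmol/kg

13.7


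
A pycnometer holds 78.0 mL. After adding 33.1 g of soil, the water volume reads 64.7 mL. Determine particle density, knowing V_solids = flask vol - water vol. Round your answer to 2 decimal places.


Step 1: Volume of solids = flask volume - water volume with soil
Step 2: V_solids = 78.0 - 64.7 = 13.3 mL
Step 3: Particle density = mass / V_solids = 33.1 / 13.3 = 2.49 g/cm^3

2.49


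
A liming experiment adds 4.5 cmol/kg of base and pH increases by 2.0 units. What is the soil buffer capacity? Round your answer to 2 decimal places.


Step 1: BC = change in base / change in pH
Step 2: BC = 4.5 / 2.0
Step 3: BC = 2.25 cmol/(kg*pH unit)

2.25


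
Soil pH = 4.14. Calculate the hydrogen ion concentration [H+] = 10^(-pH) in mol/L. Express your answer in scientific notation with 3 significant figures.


Step 1: [H+] = 10^(-pH)
Step 2: [H+] = 10^(-4.14)
Step 3: [H+] = 7.24e-05 mol/L

7.24e-05


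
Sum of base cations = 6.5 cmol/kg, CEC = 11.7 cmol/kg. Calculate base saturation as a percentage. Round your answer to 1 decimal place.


Step 1: BS = 100 * (sum of bases) / CEC
Step 2: BS = 100 * 6.5 / 11.7
Step 3: BS = 55.6%

55.6


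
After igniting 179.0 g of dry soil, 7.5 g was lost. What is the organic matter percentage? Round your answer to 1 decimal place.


Step 1: OM% = 100 * LOI / sample mass
Step 2: OM = 100 * 7.5 / 179.0
Step 3: OM = 4.2%

4.2


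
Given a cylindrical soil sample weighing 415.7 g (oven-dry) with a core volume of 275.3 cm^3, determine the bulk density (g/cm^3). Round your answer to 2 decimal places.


Step 1: Identify the formula: BD = dry mass / volume
Step 2: Substitute values: BD = 415.7 / 275.3
Step 3: BD = 1.51 g/cm^3

1.51


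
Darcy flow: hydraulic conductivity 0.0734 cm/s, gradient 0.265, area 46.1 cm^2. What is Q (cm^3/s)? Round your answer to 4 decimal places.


Step 1: Apply Darcy's law: Q = K * i * A
Step 2: Q = 0.0734 * 0.265 * 46.1
Step 3: Q = 0.8967 cm^3/s

0.8967


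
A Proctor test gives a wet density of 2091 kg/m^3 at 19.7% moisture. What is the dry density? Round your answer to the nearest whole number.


Step 1: Dry density = wet density / (1 + w/100)
Step 2: Dry density = 2091 / (1 + 19.7/100)
Step 3: Dry density = 2091 / 1.197
Step 4: Dry density = 1747 kg/m^3

1747


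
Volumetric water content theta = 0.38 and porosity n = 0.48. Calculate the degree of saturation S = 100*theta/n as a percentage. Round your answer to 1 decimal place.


Step 1: S = 100 * theta_v / n
Step 2: S = 100 * 0.38 / 0.48
Step 3: S = 79.2%

79.2


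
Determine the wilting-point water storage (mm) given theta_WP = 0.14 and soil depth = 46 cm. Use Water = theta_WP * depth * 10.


Step 1: Water (mm) = theta_WP * depth * 10
Step 2: Water = 0.14 * 46 * 10
Step 3: Water = 64.4 mm

64.4


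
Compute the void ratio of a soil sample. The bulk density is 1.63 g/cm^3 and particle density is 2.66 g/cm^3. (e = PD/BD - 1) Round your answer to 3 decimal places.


Step 1: e = PD / BD - 1
Step 2: e = 2.66 / 1.63 - 1
Step 3: e = 1.6319 - 1
Step 4: e = 0.632

0.632


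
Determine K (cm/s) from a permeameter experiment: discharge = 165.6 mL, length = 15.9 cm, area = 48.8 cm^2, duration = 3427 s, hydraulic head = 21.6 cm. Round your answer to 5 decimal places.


Step 1: K = Q * L / (A * t * h)
Step 2: Numerator = 165.6 * 15.9 = 2633.04
Step 3: Denominator = 48.8 * 3427 * 21.6 = 3612332.16
Step 4: K = 2633.04 / 3612332.16 = 0.00073 cm/s

0.00073


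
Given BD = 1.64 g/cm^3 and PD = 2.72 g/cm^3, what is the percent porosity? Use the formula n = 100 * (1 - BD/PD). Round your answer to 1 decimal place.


Step 1: Formula: n = 100 * (1 - BD / PD)
Step 2: n = 100 * (1 - 1.64 / 2.72)
Step 3: n = 100 * (1 - 0.60294)
Step 4: n = 39.7%

39.7


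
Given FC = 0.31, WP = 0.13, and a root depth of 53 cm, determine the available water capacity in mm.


Step 1: Available water = (FC - WP) * depth * 10
Step 2: AW = (0.31 - 0.13) * 53 * 10
Step 3: AW = 0.18 * 53 * 10
Step 4: AW = 95.4 mm

95.4


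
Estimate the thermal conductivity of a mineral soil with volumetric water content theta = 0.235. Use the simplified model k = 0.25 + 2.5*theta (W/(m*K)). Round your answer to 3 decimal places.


Step 1: k = 0.25 + 2.5 * theta
Step 2: k = 0.25 + 2.5 * 0.235
Step 3: k = 0.25 + 0.588
Step 4: k = 0.838 W/(m*K)

0.838


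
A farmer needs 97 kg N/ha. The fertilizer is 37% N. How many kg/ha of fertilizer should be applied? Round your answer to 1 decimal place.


Step 1: Fertilizer rate = target N / (N content / 100)
Step 2: Rate = 97 / (37 / 100)
Step 3: Rate = 97 / 0.37
Step 4: Rate = 262.2 kg/ha

262.2


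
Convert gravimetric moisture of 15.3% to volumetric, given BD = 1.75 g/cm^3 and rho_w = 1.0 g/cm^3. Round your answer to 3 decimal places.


Step 1: theta = (w / 100) * BD / rho_w
Step 2: theta = (15.3 / 100) * 1.75 / 1.0
Step 3: theta = 0.153 * 1.75
Step 4: theta = 0.268

0.268


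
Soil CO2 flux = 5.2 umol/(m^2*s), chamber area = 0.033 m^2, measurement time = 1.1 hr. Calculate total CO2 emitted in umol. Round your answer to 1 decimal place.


Step 1: Convert time to seconds: 1.1 hr * 3600 = 3960.0 s
Step 2: Total = flux * area * time_s
Step 3: Total = 5.2 * 0.033 * 3960.0
Step 4: Total = 679.5 umol

679.5


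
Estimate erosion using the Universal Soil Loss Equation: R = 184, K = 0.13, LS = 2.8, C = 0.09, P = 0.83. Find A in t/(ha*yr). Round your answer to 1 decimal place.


Step 1: A = R * K * LS * C * P
Step 2: R * K = 184 * 0.13 = 23.92
Step 3: (R*K) * LS = 23.92 * 2.8 = 66.976
Step 4: * C * P = 66.976 * 0.09 * 0.83 = 5.0
Step 5: A = 5.0 t/(ha*yr)

5.0


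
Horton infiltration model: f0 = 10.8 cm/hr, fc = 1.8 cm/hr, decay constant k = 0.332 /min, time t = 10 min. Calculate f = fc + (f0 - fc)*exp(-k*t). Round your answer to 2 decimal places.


Step 1: f = fc + (f0 - fc) * exp(-k * t)
Step 2: exp(-0.332 * 10) = 0.036153
Step 3: f = 1.8 + (10.8 - 1.8) * 0.036153
Step 4: f = 1.8 + 9.0 * 0.036153
Step 5: f = 2.13 cm/hr

2.13


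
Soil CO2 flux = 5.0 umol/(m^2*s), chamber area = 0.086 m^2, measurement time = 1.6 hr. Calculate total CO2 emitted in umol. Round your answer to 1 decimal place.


Step 1: Convert time to seconds: 1.6 hr * 3600 = 5760.0 s
Step 2: Total = flux * area * time_s
Step 3: Total = 5.0 * 0.086 * 5760.0
Step 4: Total = 2476.8 umol

2476.8


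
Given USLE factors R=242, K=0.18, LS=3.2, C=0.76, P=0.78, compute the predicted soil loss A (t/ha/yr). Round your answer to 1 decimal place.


Step 1: A = R * K * LS * C * P
Step 2: R * K = 242 * 0.18 = 43.56
Step 3: (R*K) * LS = 43.56 * 3.2 = 139.392
Step 4: * C * P = 139.392 * 0.76 * 0.78 = 82.6
Step 5: A = 82.6 t/(ha*yr)

82.6


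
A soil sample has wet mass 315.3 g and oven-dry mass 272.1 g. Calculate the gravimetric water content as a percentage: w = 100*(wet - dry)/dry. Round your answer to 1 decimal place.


Step 1: Water mass = wet - dry = 315.3 - 272.1 = 43.2 g
Step 2: w = 100 * water mass / dry mass
Step 3: w = 100 * 43.2 / 272.1 = 15.9%

15.9


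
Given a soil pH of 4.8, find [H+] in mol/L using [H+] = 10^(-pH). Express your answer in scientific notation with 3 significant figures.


Step 1: [H+] = 10^(-pH)
Step 2: [H+] = 10^(-4.8)
Step 3: [H+] = 1.58e-05 mol/L

1.58e-05


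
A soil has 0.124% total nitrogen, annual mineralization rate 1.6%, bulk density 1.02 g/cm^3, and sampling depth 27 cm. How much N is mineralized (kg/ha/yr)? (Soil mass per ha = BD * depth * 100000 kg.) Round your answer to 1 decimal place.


Step 1: Soil mass per ha = BD * depth * 100000 = 1.02 * 27 * 100000 = 2754000 kg
Step 2: Total N pool = soil mass * N%/100 = 2754000 * 0.124/100 = 3414.96 kg/ha
Step 3: N mineralized = N pool * rate%/100 = 3414.96 * 1.6/100 = 54.6 kg/ha/yr

54.6


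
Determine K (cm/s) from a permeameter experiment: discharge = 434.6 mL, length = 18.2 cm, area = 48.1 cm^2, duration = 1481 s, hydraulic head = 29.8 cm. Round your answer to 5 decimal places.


Step 1: K = Q * L / (A * t * h)
Step 2: Numerator = 434.6 * 18.2 = 7909.72
Step 3: Denominator = 48.1 * 1481 * 29.8 = 2122835.78
Step 4: K = 7909.72 / 2122835.78 = 0.00373 cm/s

0.00373


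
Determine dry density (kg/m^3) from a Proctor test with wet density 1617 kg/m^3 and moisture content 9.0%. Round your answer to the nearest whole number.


Step 1: Dry density = wet density / (1 + w/100)
Step 2: Dry density = 1617 / (1 + 9.0/100)
Step 3: Dry density = 1617 / 1.09
Step 4: Dry density = 1483 kg/m^3

1483


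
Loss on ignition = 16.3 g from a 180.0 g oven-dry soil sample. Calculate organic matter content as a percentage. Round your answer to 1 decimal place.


Step 1: OM% = 100 * LOI / sample mass
Step 2: OM = 100 * 16.3 / 180.0
Step 3: OM = 9.1%

9.1


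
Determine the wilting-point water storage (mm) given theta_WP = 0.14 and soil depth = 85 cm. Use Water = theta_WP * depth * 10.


Step 1: Water (mm) = theta_WP * depth * 10
Step 2: Water = 0.14 * 85 * 10
Step 3: Water = 119.0 mm

119.0


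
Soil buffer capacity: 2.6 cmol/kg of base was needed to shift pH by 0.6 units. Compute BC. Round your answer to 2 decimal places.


Step 1: BC = change in base / change in pH
Step 2: BC = 2.6 / 0.6
Step 3: BC = 4.33 cmol/(kg*pH unit)

4.33


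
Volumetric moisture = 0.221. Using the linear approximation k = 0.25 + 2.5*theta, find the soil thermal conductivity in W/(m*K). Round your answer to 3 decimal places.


Step 1: k = 0.25 + 2.5 * theta
Step 2: k = 0.25 + 2.5 * 0.221
Step 3: k = 0.25 + 0.553
Step 4: k = 0.803 W/(m*K)

0.803


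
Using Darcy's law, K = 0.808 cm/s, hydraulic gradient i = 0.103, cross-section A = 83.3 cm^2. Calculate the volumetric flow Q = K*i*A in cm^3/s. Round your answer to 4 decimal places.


Step 1: Apply Darcy's law: Q = K * i * A
Step 2: Q = 0.808 * 0.103 * 83.3
Step 3: Q = 6.9326 cm^3/s

6.9326


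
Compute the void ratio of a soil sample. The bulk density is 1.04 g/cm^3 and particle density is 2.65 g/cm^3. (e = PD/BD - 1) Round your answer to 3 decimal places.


Step 1: e = PD / BD - 1
Step 2: e = 2.65 / 1.04 - 1
Step 3: e = 2.54808 - 1
Step 4: e = 1.548

1.548


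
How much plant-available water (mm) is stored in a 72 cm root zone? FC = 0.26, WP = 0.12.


Step 1: Available water = (FC - WP) * depth * 10
Step 2: AW = (0.26 - 0.12) * 72 * 10
Step 3: AW = 0.14 * 72 * 10
Step 4: AW = 100.8 mm

100.8


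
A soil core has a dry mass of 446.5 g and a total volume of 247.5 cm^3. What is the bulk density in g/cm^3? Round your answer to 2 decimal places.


Step 1: Identify the formula: BD = dry mass / volume
Step 2: Substitute values: BD = 446.5 / 247.5
Step 3: BD = 1.8 g/cm^3

1.8


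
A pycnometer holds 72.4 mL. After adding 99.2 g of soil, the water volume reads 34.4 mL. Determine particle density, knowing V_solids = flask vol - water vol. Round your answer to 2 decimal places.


Step 1: Volume of solids = flask volume - water volume with soil
Step 2: V_solids = 72.4 - 34.4 = 38.0 mL
Step 3: Particle density = mass / V_solids = 99.2 / 38.0 = 2.61 g/cm^3

2.61


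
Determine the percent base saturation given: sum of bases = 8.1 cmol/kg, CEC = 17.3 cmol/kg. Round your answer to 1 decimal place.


Step 1: BS = 100 * (sum of bases) / CEC
Step 2: BS = 100 * 8.1 / 17.3
Step 3: BS = 46.8%

46.8


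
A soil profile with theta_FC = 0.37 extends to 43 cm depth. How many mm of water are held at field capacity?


Step 1: Water (mm) = theta_FC * depth (cm) * 10
Step 2: Water = 0.37 * 43 * 10
Step 3: Water = 159.1 mm

159.1


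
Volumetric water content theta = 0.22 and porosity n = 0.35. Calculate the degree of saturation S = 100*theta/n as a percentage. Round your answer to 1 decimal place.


Step 1: S = 100 * theta_v / n
Step 2: S = 100 * 0.22 / 0.35
Step 3: S = 62.9%

62.9


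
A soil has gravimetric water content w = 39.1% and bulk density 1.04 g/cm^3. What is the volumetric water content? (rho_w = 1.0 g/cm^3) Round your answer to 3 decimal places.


Step 1: theta = (w / 100) * BD / rho_w
Step 2: theta = (39.1 / 100) * 1.04 / 1.0
Step 3: theta = 0.391 * 1.04
Step 4: theta = 0.407

0.407


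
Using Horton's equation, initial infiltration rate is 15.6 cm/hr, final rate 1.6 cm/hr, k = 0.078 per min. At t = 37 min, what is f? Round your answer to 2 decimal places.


Step 1: f = fc + (f0 - fc) * exp(-k * t)
Step 2: exp(-0.078 * 37) = 0.055799
Step 3: f = 1.6 + (15.6 - 1.6) * 0.055799
Step 4: f = 1.6 + 14.0 * 0.055799
Step 5: f = 2.38 cm/hr

2.38


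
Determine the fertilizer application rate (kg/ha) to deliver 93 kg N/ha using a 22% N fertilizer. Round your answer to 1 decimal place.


Step 1: Fertilizer rate = target N / (N content / 100)
Step 2: Rate = 93 / (22 / 100)
Step 3: Rate = 93 / 0.22
Step 4: Rate = 422.7 kg/ha

422.7


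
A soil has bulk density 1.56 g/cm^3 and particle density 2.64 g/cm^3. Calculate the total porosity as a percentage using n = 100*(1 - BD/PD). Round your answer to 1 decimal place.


Step 1: Formula: n = 100 * (1 - BD / PD)
Step 2: n = 100 * (1 - 1.56 / 2.64)
Step 3: n = 100 * (1 - 0.59091)
Step 4: n = 40.9%

40.9


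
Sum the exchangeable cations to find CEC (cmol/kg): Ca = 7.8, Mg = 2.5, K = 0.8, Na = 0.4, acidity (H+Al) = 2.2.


Step 1: CEC = Ca + Mg + K + Na + (H+Al)
Step 2: CEC = 7.8 + 2.5 + 0.8 + 0.4 + 2.2
Step 3: CEC = 13.7 cmol/kg

13.7


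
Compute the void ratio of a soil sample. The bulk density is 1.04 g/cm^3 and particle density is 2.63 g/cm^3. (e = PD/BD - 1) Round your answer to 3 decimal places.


Step 1: e = PD / BD - 1
Step 2: e = 2.63 / 1.04 - 1
Step 3: e = 2.52885 - 1
Step 4: e = 1.529

1.529


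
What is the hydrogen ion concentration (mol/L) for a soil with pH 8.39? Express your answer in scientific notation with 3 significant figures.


Step 1: [H+] = 10^(-pH)
Step 2: [H+] = 10^(-8.39)
Step 3: [H+] = 4.07e-09 mol/L

4.07e-09


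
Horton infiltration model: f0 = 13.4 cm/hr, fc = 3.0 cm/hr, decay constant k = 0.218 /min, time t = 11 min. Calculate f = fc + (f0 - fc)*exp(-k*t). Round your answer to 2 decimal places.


Step 1: f = fc + (f0 - fc) * exp(-k * t)
Step 2: exp(-0.218 * 11) = 0.0909
Step 3: f = 3.0 + (13.4 - 3.0) * 0.0909
Step 4: f = 3.0 + 10.4 * 0.0909
Step 5: f = 3.95 cm/hr

3.95


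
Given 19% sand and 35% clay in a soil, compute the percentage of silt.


Step 1: sand + silt + clay = 100%
Step 2: silt = 100 - sand - clay
Step 3: silt = 100 - 19 - 35
Step 4: silt = 46%

46


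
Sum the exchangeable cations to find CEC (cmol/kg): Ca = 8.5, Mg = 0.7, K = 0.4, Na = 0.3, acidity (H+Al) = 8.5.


Step 1: CEC = Ca + Mg + K + Na + (H+Al)
Step 2: CEC = 8.5 + 0.7 + 0.4 + 0.3 + 8.5
Step 3: CEC = 18.4 cmol/kg

18.4


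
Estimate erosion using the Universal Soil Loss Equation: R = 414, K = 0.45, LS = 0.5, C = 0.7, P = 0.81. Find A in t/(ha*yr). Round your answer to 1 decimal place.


Step 1: A = R * K * LS * C * P
Step 2: R * K = 414 * 0.45 = 186.3
Step 3: (R*K) * LS = 186.3 * 0.5 = 93.15
Step 4: * C * P = 93.15 * 0.7 * 0.81 = 52.8
Step 5: A = 52.8 t/(ha*yr)

52.8


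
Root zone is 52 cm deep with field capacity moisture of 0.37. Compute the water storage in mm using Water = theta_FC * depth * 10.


Step 1: Water (mm) = theta_FC * depth (cm) * 10
Step 2: Water = 0.37 * 52 * 10
Step 3: Water = 192.4 mm

192.4


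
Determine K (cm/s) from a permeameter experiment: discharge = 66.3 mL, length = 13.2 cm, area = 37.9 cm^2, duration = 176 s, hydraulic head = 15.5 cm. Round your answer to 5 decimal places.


Step 1: K = Q * L / (A * t * h)
Step 2: Numerator = 66.3 * 13.2 = 875.16
Step 3: Denominator = 37.9 * 176 * 15.5 = 103391.2
Step 4: K = 875.16 / 103391.2 = 0.00846 cm/s

0.00846


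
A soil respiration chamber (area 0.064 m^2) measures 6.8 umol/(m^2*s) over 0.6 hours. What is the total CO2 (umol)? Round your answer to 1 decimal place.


Step 1: Convert time to seconds: 0.6 hr * 3600 = 2160.0 s
Step 2: Total = flux * area * time_s
Step 3: Total = 6.8 * 0.064 * 2160.0
Step 4: Total = 940.0 umol

940.0


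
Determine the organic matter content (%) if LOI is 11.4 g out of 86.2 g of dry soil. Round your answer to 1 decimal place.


Step 1: OM% = 100 * LOI / sample mass
Step 2: OM = 100 * 11.4 / 86.2
Step 3: OM = 13.2%

13.2


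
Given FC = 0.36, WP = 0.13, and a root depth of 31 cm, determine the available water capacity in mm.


Step 1: Available water = (FC - WP) * depth * 10
Step 2: AW = (0.36 - 0.13) * 31 * 10
Step 3: AW = 0.23 * 31 * 10
Step 4: AW = 71.3 mm

71.3


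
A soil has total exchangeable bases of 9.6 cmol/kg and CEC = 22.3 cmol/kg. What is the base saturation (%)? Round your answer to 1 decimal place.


Step 1: BS = 100 * (sum of bases) / CEC
Step 2: BS = 100 * 9.6 / 22.3
Step 3: BS = 43.0%

43.0


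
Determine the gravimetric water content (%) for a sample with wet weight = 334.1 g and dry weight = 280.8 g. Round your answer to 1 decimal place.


Step 1: Water mass = wet - dry = 334.1 - 280.8 = 53.3 g
Step 2: w = 100 * water mass / dry mass
Step 3: w = 100 * 53.3 / 280.8 = 19.0%

19.0


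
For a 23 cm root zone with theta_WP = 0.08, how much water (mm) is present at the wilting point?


Step 1: Water (mm) = theta_WP * depth * 10
Step 2: Water = 0.08 * 23 * 10
Step 3: Water = 18.4 mm

18.4


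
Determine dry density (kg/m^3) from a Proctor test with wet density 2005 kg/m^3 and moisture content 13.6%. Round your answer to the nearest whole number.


Step 1: Dry density = wet density / (1 + w/100)
Step 2: Dry density = 2005 / (1 + 13.6/100)
Step 3: Dry density = 2005 / 1.136
Step 4: Dry density = 1765 kg/m^3

1765


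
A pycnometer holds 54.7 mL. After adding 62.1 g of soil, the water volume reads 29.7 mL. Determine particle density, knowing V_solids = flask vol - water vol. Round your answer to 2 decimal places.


Step 1: Volume of solids = flask volume - water volume with soil
Step 2: V_solids = 54.7 - 29.7 = 25.0 mL
Step 3: Particle density = mass / V_solids = 62.1 / 25.0 = 2.48 g/cm^3

2.48


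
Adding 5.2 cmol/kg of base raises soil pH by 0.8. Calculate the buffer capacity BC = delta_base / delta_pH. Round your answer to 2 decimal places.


Step 1: BC = change in base / change in pH
Step 2: BC = 5.2 / 0.8
Step 3: BC = 6.5 cmol/(kg*pH unit)

6.5


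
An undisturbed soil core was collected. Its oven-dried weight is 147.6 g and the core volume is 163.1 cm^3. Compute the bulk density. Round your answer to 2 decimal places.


Step 1: Identify the formula: BD = dry mass / volume
Step 2: Substitute values: BD = 147.6 / 163.1
Step 3: BD = 0.9 g/cm^3

0.9


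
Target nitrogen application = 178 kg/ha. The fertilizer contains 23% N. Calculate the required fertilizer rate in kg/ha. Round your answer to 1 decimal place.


Step 1: Fertilizer rate = target N / (N content / 100)
Step 2: Rate = 178 / (23 / 100)
Step 3: Rate = 178 / 0.23
Step 4: Rate = 773.9 kg/ha

773.9


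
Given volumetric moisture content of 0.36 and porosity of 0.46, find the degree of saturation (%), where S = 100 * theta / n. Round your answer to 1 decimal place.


Step 1: S = 100 * theta_v / n
Step 2: S = 100 * 0.36 / 0.46
Step 3: S = 78.3%

78.3


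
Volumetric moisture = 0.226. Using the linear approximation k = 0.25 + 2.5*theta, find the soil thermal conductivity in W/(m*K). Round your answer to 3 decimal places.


Step 1: k = 0.25 + 2.5 * theta
Step 2: k = 0.25 + 2.5 * 0.226
Step 3: k = 0.25 + 0.565
Step 4: k = 0.815 W/(m*K)

0.815


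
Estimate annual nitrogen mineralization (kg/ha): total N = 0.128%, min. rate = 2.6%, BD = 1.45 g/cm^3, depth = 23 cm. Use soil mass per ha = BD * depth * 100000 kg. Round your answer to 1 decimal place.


Step 1: Soil mass per ha = BD * depth * 100000 = 1.45 * 23 * 100000 = 3335000 kg
Step 2: Total N pool = soil mass * N%/100 = 3335000 * 0.128/100 = 4268.8 kg/ha
Step 3: N mineralized = N pool * rate%/100 = 4268.8 * 2.6/100 = 111.0 kg/ha/yr

111.0


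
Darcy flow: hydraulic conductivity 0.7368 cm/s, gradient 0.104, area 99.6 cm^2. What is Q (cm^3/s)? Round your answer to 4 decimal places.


Step 1: Apply Darcy's law: Q = K * i * A
Step 2: Q = 0.7368 * 0.104 * 99.6
Step 3: Q = 7.6321 cm^3/s

7.6321


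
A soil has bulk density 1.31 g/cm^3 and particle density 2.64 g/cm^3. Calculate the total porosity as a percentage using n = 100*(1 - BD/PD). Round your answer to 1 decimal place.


Step 1: Formula: n = 100 * (1 - BD / PD)
Step 2: n = 100 * (1 - 1.31 / 2.64)
Step 3: n = 100 * (1 - 0.49621)
Step 4: n = 50.4%

50.4


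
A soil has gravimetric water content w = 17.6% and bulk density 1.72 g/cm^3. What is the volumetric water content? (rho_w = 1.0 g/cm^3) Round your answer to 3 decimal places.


Step 1: theta = (w / 100) * BD / rho_w
Step 2: theta = (17.6 / 100) * 1.72 / 1.0
Step 3: theta = 0.176 * 1.72
Step 4: theta = 0.303

0.303
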